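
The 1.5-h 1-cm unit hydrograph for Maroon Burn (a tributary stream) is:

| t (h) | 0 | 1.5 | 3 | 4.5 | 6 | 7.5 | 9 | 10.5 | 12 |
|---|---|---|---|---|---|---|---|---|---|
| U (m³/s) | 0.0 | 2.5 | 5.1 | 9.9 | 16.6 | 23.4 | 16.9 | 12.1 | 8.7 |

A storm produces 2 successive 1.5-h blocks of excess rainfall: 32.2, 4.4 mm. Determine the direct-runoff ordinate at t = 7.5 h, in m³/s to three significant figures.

By discrete convolution, Q_j = Σ (P_i / 10 mm) · U_{j−i}.
At t = 7.5 h (j=5): Q = (32.2/10)·23.4 + (4.4/10)·16.6 = 82.7 m³/s.

Q ≈ 82.7 m³/s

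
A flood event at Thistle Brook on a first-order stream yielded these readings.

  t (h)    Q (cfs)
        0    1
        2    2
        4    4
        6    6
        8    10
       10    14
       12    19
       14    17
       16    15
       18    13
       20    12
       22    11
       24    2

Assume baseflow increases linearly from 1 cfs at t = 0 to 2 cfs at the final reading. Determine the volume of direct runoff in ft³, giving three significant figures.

V ≈ 7.67 × 10^5 ft³

Direct-runoff ordinates (Q − Q_b): 0.00, 0.92, 2.83, 4.75, 8.67, 12.58, 17.50, 15.42, 13.33, 11.25, 10.17, 9.08, 0.00 cfs.
ΣQ_DR = 106.5 cfs.
With Δt = 2 h = 7200 s, V = ΣQ_DR · Δt = 106.5 × 7200 = 7.67 × 10^5 ft³.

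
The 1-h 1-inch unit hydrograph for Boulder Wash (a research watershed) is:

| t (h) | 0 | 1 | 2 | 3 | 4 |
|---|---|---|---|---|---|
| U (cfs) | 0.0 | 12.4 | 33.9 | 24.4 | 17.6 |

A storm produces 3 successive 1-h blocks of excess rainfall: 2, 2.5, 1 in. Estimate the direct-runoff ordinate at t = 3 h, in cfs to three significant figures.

Q ≈ 146 cfs

By discrete convolution, Q_j = Σ (P_i / 1 in) · U_{j−i}.
At t = 3 h (j=3): Q = (2/1)·24.4 + (2.5/1)·33.9 + (1/1)·12.4 = 146 cfs.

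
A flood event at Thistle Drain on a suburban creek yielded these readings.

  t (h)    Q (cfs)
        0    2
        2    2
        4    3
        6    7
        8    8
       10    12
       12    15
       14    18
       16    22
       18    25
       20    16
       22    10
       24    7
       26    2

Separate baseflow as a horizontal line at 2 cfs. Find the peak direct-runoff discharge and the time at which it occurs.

Subtracting baseflow gives direct-runoff ordinates: 0.0, 0.0, 1.0, 5.0, 6.0, 10.0, 13.0, 16.0, 20.0, 23.0, 14.0, 8.0, 5.0, 0.0 cfs.
The maximum is 23.0 cfs, occurring at the reading for t = 18 h.

Q_p = 23.0 cfs at t = 18 h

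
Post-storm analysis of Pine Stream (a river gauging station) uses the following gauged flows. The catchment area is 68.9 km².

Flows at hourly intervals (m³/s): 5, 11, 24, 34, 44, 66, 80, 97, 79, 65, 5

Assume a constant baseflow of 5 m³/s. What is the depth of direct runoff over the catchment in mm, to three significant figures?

d ≈ 23.8 mm

Direct runoff: 0.0, 6.0, 19.0, 29.0, 39.0, 61.0, 75.0, 92.0, 74.0, 60.0, 0.0 m³/s; ΣQ_DR = 455.0 m³/s.
V = ΣQ_DR · Δt = 455.0 × 3600 s = 1.638 × 10^6 m³.
Over A = 68.9 km², depth = V / A = 23.8 mm.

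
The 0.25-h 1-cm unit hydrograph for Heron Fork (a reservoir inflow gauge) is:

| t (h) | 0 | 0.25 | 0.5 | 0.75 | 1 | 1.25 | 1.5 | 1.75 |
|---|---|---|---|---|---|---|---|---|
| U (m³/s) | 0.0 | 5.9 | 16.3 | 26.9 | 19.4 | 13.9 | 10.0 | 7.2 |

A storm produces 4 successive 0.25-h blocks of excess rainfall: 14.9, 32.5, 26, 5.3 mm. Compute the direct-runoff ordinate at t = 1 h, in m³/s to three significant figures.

Q ≈ 162 m³/s

By discrete convolution, Q_j = Σ (P_i / 10 mm) · U_{j−i}.
At t = 1 h (j=4): Q = (14.9/10)·19.4 + (32.5/10)·26.9 + (26/10)·16.3 + (5.3/10)·5.9 = 162 m³/s.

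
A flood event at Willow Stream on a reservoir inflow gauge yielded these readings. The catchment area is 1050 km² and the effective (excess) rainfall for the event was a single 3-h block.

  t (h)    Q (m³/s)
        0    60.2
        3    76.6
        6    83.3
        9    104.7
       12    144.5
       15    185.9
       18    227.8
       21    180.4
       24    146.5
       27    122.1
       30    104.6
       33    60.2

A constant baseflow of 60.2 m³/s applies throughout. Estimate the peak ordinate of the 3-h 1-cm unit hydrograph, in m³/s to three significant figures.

Direct runoff: 0.0, 16.4, 23.1, 44.5, 84.3, 125.7, 167.6, 120.2, 86.3, 61.9, 44.4, 0.0 m³/s; ΣQ_DR = 774.4 m³/s, peak = 167.6 m³/s.
Runoff depth d = ΣQ_DR·Δt / A = 774.4 × 10800 / (1050 km²) = 7.965 mm.
The 1-cm UH is the DRH scaled by (10 mm)/d, so U_p = 167.6 × 10/7.965 = 210 m³/s.

U_p ≈ 210 m³/s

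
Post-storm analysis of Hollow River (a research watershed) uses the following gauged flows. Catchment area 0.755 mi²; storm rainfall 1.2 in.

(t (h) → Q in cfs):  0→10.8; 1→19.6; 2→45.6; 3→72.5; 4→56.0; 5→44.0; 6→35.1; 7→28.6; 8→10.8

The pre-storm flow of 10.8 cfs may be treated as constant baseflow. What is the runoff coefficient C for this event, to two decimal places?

C ≈ 0.39

ΣQ_DR = 225.8 cfs; V = ΣQ_DR·Δt = 8.129 × 10^5 ft³.
Runoff depth d = V / A = 0.4634 in.
C = d / P = 0.4634 / 1.2 = 0.39.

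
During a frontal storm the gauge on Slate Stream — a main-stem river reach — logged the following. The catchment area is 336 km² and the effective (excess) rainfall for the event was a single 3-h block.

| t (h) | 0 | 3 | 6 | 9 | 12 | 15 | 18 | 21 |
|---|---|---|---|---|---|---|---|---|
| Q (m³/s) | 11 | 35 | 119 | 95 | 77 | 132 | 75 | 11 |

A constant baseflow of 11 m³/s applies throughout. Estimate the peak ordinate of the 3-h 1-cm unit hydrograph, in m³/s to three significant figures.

U_p ≈ 80.6 m³/s

Direct runoff: 0.0, 24.0, 108.0, 84.0, 66.0, 121.0, 64.0, 0.0 m³/s; ΣQ_DR = 467.0 m³/s, peak = 121.0 m³/s.
Runoff depth d = ΣQ_DR·Δt / A = 467.0 × 10800 / (336 km²) = 15.01 mm.
The 1-cm UH is the DRH scaled by (10 mm)/d, so U_p = 121.0 × 10/15.01 = 80.6 m³/s.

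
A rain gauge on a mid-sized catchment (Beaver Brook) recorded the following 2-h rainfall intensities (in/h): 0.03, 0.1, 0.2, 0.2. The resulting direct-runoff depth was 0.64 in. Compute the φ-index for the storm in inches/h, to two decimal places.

Only the 3 blocks with intensity above φ contribute runoff: 0.1, 0.2, 0.2 in/h.
Σ(I−φ)·Δt = d  ⇒  (0.1+0.2+0.2 − 3φ)·2 = 0.64
φ = (0.5000 − 0.64/2) / 3 = 0.06 in/h.

φ ≈ 0.06 in/h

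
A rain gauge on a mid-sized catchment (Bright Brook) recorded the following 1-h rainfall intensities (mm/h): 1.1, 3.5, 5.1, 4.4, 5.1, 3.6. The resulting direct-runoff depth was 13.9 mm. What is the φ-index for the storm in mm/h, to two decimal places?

φ ≈ 1.56 mm/h

Only the 5 blocks with intensity above φ contribute runoff: 3.5, 5.1, 4.4, 5.1, 3.6 mm/h.
Σ(I−φ)·Δt = d  ⇒  (3.5+5.1+4.4+5.1+3.6 − 5φ)·1 = 13.9
φ = (21.70 − 13.9/1) / 5 = 1.56 mm/h.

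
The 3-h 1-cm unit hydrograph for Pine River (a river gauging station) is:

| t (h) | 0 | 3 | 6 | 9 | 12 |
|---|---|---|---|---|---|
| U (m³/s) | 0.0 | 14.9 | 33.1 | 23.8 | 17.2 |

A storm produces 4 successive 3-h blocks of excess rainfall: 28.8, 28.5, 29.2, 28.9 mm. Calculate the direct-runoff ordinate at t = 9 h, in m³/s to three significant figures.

Q ≈ 206 m³/s

By discrete convolution, Q_j = Σ (P_i / 10 mm) · U_{j−i}.
At t = 9 h (j=3): Q = (28.8/10)·23.8 + (28.5/10)·33.1 + (29.2/10)·14.9 + (28.9/10)·0.0 = 206 m³/s.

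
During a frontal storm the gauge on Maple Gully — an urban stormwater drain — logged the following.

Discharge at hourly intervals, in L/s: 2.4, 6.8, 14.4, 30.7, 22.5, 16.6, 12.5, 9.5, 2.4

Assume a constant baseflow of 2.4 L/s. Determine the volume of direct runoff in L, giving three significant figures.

Direct-runoff ordinates (Q − Q_b): 0.0, 4.4, 12.0, 28.3, 20.1, 14.2, 10.1, 7.1, 0.0 L/s.
ΣQ_DR = 96.20 L/s.
With Δt = 1 h = 3600 s, V = ΣQ_DR · Δt = 96.20 × 3600 = 3.46 × 10^5 L.

V ≈ 3.46 × 10^5 L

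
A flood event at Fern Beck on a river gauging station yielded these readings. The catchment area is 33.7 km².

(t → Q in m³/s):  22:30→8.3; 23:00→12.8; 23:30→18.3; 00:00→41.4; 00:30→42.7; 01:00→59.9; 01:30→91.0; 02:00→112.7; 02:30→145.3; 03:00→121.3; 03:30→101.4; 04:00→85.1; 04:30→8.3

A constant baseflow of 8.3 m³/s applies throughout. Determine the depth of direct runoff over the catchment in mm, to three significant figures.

Direct runoff: 0.0, 4.5, 10.0, 33.1, 34.4, 51.6, 82.7, 104.4, 137.0, 113.0, 93.1, 76.8, 0.0 m³/s; ΣQ_DR = 740.6 m³/s.
V = ΣQ_DR · Δt = 740.6 × 1800 s = 1.333 × 10^6 m³.
Over A = 33.7 km², depth = V / A = 39.6 mm.

d ≈ 39.6 mm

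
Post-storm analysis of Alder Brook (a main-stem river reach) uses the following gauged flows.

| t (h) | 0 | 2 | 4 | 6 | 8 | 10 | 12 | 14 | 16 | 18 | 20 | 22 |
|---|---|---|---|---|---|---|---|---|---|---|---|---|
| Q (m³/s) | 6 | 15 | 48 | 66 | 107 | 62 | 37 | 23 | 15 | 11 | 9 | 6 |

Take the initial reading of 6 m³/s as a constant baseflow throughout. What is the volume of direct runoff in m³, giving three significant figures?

Direct-runoff ordinates (Q − Q_b): 0.0, 9.0, 42.0, 60.0, 101.0, 56.0, 31.0, 17.0, 9.0, 5.0, 3.0, 0.0 m³/s.
ΣQ_DR = 333.0 m³/s.
With Δt = 2 h = 7200 s, V = ΣQ_DR · Δt = 333.0 × 7200 = 2.40 × 10^6 m³.

V ≈ 2.40 × 10^6 m³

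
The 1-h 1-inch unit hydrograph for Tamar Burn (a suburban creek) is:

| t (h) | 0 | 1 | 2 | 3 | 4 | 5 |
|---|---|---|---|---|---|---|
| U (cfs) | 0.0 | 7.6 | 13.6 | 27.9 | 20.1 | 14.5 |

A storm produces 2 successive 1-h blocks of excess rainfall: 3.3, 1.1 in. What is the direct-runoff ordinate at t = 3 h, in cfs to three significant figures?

By discrete convolution, Q_j = Σ (P_i / 1 in) · U_{j−i}.
At t = 3 h (j=3): Q = (3.3/1)·27.9 + (1.1/1)·13.6 = 107 cfs.

Q ≈ 107 cfs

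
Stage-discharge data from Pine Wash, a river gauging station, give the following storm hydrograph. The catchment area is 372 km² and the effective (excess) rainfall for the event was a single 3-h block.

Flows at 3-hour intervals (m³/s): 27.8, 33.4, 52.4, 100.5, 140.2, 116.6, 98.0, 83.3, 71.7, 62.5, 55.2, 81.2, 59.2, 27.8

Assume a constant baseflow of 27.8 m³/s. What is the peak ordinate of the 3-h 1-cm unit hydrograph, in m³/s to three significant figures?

Direct runoff: 0.0, 5.6, 24.6, 72.7, 112.4, 88.8, 70.2, 55.5, 43.9, 34.7, 27.4, 53.4, 31.4, 0.0 m³/s; ΣQ_DR = 620.6 m³/s, peak = 112.4 m³/s.
Runoff depth d = ΣQ_DR·Δt / A = 620.6 × 10800 / (372 km²) = 18.02 mm.
The 1-cm UH is the DRH scaled by (10 mm)/d, so U_p = 112.4 × 10/18.02 = 62.4 m³/s.

U_p ≈ 62.4 m³/s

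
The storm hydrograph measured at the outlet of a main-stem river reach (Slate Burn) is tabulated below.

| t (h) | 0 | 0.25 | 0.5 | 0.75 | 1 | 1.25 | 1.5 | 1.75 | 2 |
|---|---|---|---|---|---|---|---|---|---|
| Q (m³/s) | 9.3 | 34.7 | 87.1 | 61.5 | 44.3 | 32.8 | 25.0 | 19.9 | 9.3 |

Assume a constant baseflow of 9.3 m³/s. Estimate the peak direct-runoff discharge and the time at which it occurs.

Subtracting baseflow gives direct-runoff ordinates: 0.0, 25.4, 77.8, 52.2, 35.0, 23.5, 15.7, 10.6, 0.0 m³/s.
The maximum is 77.8 m³/s, occurring at the reading for t = 0.5 h.

Q_p = 77.8 m³/s at t = 0.5 h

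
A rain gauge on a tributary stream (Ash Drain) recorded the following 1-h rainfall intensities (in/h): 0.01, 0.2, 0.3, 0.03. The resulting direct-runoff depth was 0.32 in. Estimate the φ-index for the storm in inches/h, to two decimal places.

φ ≈ 0.09 in/h

Only the 2 blocks with intensity above φ contribute runoff: 0.2, 0.3 in/h.
Σ(I−φ)·Δt = d  ⇒  (0.2+0.3 − 2φ)·1 = 0.32
φ = (0.5000 − 0.32/1) / 2 = 0.09 in/h.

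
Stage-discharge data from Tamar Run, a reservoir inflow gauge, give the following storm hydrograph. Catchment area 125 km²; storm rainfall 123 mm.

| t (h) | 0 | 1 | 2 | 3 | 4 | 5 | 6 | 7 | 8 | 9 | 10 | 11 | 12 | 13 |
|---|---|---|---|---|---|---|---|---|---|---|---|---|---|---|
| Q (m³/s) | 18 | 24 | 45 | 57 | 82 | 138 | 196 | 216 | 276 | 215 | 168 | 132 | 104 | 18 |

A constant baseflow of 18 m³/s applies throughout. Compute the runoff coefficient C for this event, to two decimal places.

ΣQ_DR = 1437 m³/s; V = ΣQ_DR·Δt = 5.173 × 10^6 m³.
Runoff depth d = V / A = 41.39 mm.
C = d / P = 41.39 / 123 = 0.34.

C ≈ 0.34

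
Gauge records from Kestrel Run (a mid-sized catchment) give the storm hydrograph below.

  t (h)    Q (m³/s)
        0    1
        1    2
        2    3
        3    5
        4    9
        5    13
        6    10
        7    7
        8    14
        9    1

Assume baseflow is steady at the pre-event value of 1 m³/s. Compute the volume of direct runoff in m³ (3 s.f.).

Direct-runoff ordinates (Q − Q_b): 0.0, 1.0, 2.0, 4.0, 8.0, 12.0, 9.0, 6.0, 13.0, 0.0 m³/s.
ΣQ_DR = 55.00 m³/s.
With Δt = 1 h = 3600 s, V = ΣQ_DR · Δt = 55.00 × 3600 = 1.98 × 10^5 m³.

V ≈ 1.98 × 10^5 m³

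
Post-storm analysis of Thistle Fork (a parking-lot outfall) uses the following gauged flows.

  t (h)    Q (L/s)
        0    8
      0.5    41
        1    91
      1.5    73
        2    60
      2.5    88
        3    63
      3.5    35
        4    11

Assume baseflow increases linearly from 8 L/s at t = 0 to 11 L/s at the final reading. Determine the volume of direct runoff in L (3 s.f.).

Direct-runoff ordinates (Q − Q_b): 0.00, 32.62, 82.25, 63.88, 50.50, 78.12, 52.75, 24.38, 0.00 L/s.
ΣQ_DR = 384.5 L/s.
With Δt = 0.5 h = 1800 s, V = ΣQ_DR · Δt = 384.5 × 1800 = 6.92 × 10^5 L.

V ≈ 6.92 × 10^5 L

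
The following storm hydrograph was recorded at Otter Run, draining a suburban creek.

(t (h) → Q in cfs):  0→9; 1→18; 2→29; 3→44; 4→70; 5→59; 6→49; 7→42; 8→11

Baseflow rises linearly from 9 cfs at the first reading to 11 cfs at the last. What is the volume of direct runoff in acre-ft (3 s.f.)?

V ≈ 19.9 acre-ft

Direct-runoff ordinates (Q − Q_b): 0.00, 8.75, 19.50, 34.25, 60.00, 48.75, 38.50, 31.25, 0.00 cfs.
ΣQ_DR = 241.0 cfs.
With Δt = 1 h = 3600 s, V = ΣQ_DR · Δt = 241.0 × 3600 = 8.68 × 10^5 ft³ = 19.9 acre-ft.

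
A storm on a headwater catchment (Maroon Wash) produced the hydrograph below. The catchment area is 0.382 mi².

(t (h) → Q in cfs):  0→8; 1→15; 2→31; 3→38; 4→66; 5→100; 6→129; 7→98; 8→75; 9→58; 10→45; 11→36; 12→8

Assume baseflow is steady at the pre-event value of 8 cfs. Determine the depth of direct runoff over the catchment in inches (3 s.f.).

d ≈ 2.45 in

Direct runoff: 0.0, 7.0, 23.0, 30.0, 58.0, 92.0, 121.0, 90.0, 67.0, 50.0, 37.0, 28.0, 0.0 cfs; ΣQ_DR = 603.0 cfs.
V = ΣQ_DR · Δt = 603.0 × 3600 s = 2.171 × 10^6 ft³.
Over A = 0.382 mi², depth = V / A = 2.45 in.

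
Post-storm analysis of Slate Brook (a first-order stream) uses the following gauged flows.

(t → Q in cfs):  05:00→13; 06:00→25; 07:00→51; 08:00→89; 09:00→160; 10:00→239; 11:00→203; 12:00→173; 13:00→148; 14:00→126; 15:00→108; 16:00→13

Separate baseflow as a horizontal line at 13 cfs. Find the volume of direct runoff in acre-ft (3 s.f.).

Direct-runoff ordinates (Q − Q_b): 0.0, 12.0, 38.0, 76.0, 147.0, 226.0, 190.0, 160.0, 135.0, 113.0, 95.0, 0.0 cfs.
ΣQ_DR = 1192 cfs.
With Δt = 1 h = 3600 s, V = ΣQ_DR · Δt = 1192 × 3600 = 4.29 × 10^6 ft³ = 98.5 acre-ft.

V ≈ 98.5 acre-ft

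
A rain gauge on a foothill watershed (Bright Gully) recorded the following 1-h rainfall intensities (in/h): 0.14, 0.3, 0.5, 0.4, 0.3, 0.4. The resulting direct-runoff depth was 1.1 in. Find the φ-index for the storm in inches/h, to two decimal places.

φ ≈ 0.16 in/h

Only the 5 blocks with intensity above φ contribute runoff: 0.3, 0.5, 0.4, 0.3, 0.4 in/h.
Σ(I−φ)·Δt = d  ⇒  (0.3+0.5+0.4+0.3+0.4 − 5φ)·1 = 1.1
φ = (1.900 − 1.1/1) / 5 = 0.16 in/h.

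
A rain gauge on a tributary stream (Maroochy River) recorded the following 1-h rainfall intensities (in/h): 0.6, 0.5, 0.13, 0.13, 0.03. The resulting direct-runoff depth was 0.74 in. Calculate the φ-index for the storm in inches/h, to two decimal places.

Only the 2 blocks with intensity above φ contribute runoff: 0.6, 0.5 in/h.
Σ(I−φ)·Δt = d  ⇒  (0.6+0.5 − 2φ)·1 = 0.74
φ = (1.100 − 0.74/1) / 2 = 0.18 in/h.

φ ≈ 0.18 in/h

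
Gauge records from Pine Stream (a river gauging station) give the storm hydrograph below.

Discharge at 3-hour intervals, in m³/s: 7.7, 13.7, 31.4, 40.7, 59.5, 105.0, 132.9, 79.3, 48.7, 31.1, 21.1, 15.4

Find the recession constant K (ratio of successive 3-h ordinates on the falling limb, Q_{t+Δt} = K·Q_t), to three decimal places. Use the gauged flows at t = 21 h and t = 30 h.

Using the recession-limb readings at t = 21 h and t = 30 h: Q falls from 79.3 to 21.1 m³/s over 3 intervals.
K = (Q₂/Q₁)^(1/3) = (21.1/79.3)^(1/3) = 0.643.

K ≈ 0.643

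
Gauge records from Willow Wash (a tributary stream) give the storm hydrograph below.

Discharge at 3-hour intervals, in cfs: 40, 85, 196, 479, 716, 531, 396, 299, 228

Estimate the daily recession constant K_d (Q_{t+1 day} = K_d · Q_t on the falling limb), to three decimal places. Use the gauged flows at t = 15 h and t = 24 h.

K_d ≈ 0.105

Between t = 15 h and t = 24 h the flow falls from 531 to 228 cfs over 3×3 h = 9 h.
Per-interval ratio K = (228/531)^(1/3) = 0.7544; K_d = K^(24/3) = 0.105.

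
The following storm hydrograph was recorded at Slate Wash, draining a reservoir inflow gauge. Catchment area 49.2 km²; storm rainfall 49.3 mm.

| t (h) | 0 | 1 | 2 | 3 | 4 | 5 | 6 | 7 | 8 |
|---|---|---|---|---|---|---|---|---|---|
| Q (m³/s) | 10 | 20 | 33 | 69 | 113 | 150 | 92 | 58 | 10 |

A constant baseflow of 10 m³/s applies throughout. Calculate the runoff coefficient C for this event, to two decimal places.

C ≈ 0.69

ΣQ_DR = 465.0 m³/s; V = ΣQ_DR·Δt = 1.674 × 10^6 m³.
Runoff depth d = V / A = 34.02 mm.
C = d / P = 34.02 / 49.3 = 0.69.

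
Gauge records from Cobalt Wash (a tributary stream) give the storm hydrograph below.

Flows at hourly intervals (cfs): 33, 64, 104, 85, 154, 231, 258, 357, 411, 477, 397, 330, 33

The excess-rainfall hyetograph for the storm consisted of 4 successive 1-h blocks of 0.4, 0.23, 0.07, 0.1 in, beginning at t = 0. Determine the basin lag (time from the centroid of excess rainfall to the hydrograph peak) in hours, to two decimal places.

Centroid of excess rainfall: t_c = Σ P_i·t̄_i / ΣP_i = 1.3375 h (block centres at 0.5, 1.5, 2.5, 3.5 h).
Hydrograph peak occurs at t = 9 h, so basin lag t_L = 9 − 1.3375 = 7.66 h.

t_L ≈ 7.66 h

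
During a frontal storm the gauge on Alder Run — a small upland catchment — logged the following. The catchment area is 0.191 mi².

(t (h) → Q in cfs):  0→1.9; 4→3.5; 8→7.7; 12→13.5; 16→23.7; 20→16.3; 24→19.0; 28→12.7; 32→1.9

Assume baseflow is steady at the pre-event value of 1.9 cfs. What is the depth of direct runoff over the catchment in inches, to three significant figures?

d ≈ 2.70 in

Direct runoff: 0.0, 1.6, 5.8, 11.6, 21.8, 14.4, 17.1, 10.8, 0.0 cfs; ΣQ_DR = 83.10 cfs.
V = ΣQ_DR · Δt = 83.10 × 14400 s = 1.197 × 10^6 ft³.
Over A = 0.191 mi², depth = V / A = 2.70 in.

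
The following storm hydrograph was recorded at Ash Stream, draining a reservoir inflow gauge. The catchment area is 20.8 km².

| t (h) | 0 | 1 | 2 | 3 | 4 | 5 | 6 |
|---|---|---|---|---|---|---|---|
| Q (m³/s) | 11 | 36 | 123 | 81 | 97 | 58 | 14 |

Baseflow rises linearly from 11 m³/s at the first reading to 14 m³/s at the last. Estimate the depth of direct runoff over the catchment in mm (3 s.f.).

Direct runoff: 0.00, 24.50, 111.00, 68.50, 84.00, 44.50, 0.00 m³/s; ΣQ_DR = 332.5 m³/s.
V = ΣQ_DR · Δt = 332.5 × 3600 s = 1.197 × 10^6 m³.
Over A = 20.8 km², depth = V / A = 57.5 mm.

d ≈ 57.5 mm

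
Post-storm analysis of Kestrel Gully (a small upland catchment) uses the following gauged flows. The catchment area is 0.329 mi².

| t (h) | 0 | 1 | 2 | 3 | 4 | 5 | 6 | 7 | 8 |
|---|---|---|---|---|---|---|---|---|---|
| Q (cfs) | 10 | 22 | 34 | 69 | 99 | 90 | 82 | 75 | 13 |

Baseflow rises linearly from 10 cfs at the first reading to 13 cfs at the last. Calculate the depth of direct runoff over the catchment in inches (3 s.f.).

d ≈ 1.84 in

Direct runoff: 0.00, 11.62, 23.25, 57.88, 87.50, 78.12, 69.75, 62.38, 0.00 cfs; ΣQ_DR = 390.5 cfs.
V = ΣQ_DR · Δt = 390.5 × 3600 s = 1.406 × 10^6 ft³.
Over A = 0.329 mi², depth = V / A = 1.84 in.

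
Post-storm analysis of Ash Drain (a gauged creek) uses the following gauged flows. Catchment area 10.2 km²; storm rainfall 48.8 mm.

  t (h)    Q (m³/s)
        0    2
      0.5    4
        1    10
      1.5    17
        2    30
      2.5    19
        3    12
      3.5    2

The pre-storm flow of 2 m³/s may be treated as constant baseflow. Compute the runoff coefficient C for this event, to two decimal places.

ΣQ_DR = 80.00 m³/s; V = ΣQ_DR·Δt = 1.440 × 10^5 m³.
Runoff depth d = V / A = 14.12 mm.
C = d / P = 14.12 / 48.8 = 0.29.

C ≈ 0.29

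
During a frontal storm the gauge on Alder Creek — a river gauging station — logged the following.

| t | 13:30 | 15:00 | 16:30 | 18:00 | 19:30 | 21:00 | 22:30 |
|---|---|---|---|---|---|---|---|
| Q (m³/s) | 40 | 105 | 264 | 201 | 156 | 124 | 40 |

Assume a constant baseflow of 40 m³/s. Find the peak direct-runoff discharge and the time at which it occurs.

Subtracting baseflow gives direct-runoff ordinates: 0.0, 65.0, 224.0, 161.0, 116.0, 84.0, 0.0 m³/s.
The maximum is 224.0 m³/s, occurring at the reading for t = 16:30.

Q_p = 224.0 m³/s at t = 16:30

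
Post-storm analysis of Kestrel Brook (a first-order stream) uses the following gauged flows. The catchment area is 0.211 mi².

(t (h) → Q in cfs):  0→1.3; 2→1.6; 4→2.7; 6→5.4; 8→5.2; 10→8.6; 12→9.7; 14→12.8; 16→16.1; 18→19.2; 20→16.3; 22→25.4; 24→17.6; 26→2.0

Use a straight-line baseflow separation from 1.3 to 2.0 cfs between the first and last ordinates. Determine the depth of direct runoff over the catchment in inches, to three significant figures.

Direct runoff: 0.00, 0.25, 1.29, 3.94, 3.68, 7.03, 8.08, 11.12, 14.37, 17.42, 14.46, 23.51, 15.65, 0.00 cfs; ΣQ_DR = 120.8 cfs.
V = ΣQ_DR · Δt = 120.8 × 7200 s = 8.698 × 10^5 ft³.
Over A = 0.211 mi², depth = V / A = 1.77 in.

d ≈ 1.77 in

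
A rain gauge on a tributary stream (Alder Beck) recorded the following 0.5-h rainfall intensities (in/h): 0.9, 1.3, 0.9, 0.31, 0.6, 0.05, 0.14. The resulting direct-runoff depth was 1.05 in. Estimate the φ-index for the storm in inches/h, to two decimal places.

φ ≈ 0.40 in/h

Only the 4 blocks with intensity above φ contribute runoff: 0.9, 1.3, 0.9, 0.6 in/h.
Σ(I−φ)·Δt = d  ⇒  (0.9+1.3+0.9+0.6 − 4φ)·0.5 = 1.05
φ = (3.700 − 1.05/0.5) / 4 = 0.40 in/h.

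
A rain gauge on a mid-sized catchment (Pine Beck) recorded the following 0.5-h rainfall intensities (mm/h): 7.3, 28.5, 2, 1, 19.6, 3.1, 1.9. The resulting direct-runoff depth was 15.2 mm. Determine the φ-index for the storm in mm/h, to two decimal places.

Only the 2 blocks with intensity above φ contribute runoff: 28.5, 19.6 mm/h.
Σ(I−φ)·Δt = d  ⇒  (28.5+19.6 − 2φ)·0.5 = 15.2
φ = (48.10 − 15.2/0.5) / 2 = 8.85 mm/h.

φ ≈ 8.85 mm/h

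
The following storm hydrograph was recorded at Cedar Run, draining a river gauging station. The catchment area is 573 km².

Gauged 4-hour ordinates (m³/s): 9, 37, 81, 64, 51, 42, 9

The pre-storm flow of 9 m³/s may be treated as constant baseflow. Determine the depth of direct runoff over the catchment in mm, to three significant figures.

d ≈ 5.78 mm

Direct runoff: 0.0, 28.0, 72.0, 55.0, 42.0, 33.0, 0.0 m³/s; ΣQ_DR = 230.0 m³/s.
V = ΣQ_DR · Δt = 230.0 × 14400 s = 3.312 × 10^6 m³.
Over A = 573 km², depth = V / A = 5.78 mm.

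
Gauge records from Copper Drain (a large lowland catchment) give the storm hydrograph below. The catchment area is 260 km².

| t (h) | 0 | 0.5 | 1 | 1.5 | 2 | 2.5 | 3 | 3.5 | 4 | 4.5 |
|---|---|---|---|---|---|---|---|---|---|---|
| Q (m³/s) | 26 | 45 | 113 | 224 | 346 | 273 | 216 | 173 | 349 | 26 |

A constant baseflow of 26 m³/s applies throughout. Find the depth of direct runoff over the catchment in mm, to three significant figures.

Direct runoff: 0.0, 19.0, 87.0, 198.0, 320.0, 247.0, 190.0, 147.0, 323.0, 0.0 m³/s; ΣQ_DR = 1531 m³/s.
V = ΣQ_DR · Δt = 1531 × 1800 s = 2.756 × 10^6 m³.
Over A = 260 km², depth = V / A = 10.6 mm.

d ≈ 10.6 mm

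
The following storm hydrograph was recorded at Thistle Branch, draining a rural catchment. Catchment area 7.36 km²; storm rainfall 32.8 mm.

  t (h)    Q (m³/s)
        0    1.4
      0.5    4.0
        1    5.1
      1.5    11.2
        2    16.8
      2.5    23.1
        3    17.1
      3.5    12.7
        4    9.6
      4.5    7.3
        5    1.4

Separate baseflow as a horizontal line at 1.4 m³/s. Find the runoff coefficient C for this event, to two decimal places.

C ≈ 0.70

ΣQ_DR = 94.30 m³/s; V = ΣQ_DR·Δt = 1.697 × 10^5 m³.
Runoff depth d = V / A = 23.06 mm.
C = d / P = 23.06 / 32.8 = 0.70.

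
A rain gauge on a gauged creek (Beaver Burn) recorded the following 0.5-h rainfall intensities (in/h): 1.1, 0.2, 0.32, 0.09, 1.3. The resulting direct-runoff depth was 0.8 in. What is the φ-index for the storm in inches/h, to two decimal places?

Only the 2 blocks with intensity above φ contribute runoff: 1.1, 1.3 in/h.
Σ(I−φ)·Δt = d  ⇒  (1.1+1.3 − 2φ)·0.5 = 0.8
φ = (2.400 − 0.8/0.5) / 2 = 0.40 in/h.

φ ≈ 0.40 in/h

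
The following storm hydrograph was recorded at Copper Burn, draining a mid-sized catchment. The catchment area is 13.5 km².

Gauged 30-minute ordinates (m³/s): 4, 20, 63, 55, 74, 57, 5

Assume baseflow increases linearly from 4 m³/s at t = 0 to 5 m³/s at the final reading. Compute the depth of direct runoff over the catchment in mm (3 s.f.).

d ≈ 32.9 mm

Direct runoff: 0.00, 15.83, 58.67, 50.50, 69.33, 52.17, 0.00 m³/s; ΣQ_DR = 246.5 m³/s.
V = ΣQ_DR · Δt = 246.5 × 1800 s = 4.437 × 10^5 m³.
Over A = 13.5 km², depth = V / A = 32.9 mm.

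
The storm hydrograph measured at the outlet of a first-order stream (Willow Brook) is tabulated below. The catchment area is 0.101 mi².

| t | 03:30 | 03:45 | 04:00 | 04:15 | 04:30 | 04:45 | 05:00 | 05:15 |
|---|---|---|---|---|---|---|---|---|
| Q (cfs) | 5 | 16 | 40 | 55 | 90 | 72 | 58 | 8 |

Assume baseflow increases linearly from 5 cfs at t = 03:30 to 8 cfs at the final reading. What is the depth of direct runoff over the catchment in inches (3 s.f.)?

d ≈ 1.12 in

Direct runoff: 0.00, 10.57, 34.14, 48.71, 83.29, 64.86, 50.43, 0.00 cfs; ΣQ_DR = 292.0 cfs.
V = ΣQ_DR · Δt = 292.0 × 900 s = 2.628 × 10^5 ft³.
Over A = 0.101 mi², depth = V / A = 1.12 in.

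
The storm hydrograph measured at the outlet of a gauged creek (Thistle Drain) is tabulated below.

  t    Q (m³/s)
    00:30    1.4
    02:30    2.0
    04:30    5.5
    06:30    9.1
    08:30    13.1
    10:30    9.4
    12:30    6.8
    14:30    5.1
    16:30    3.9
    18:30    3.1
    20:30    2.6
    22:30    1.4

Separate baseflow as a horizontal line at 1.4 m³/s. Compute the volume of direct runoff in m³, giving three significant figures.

Direct-runoff ordinates (Q − Q_b): 0.0, 0.6, 4.1, 7.7, 11.7, 8.0, 5.4, 3.7, 2.5, 1.7, 1.2, 0.0 m³/s.
ΣQ_DR = 46.60 m³/s.
With Δt = 2 h = 7200 s, V = ΣQ_DR · Δt = 46.60 × 7200 = 3.36 × 10^5 m³.

V ≈ 3.36 × 10^5 m³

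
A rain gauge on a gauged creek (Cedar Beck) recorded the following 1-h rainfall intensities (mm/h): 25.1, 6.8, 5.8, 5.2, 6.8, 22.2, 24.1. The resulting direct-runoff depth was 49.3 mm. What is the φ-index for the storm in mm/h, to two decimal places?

φ ≈ 7.37 mm/h

Only the 3 blocks with intensity above φ contribute runoff: 25.1, 22.2, 24.1 mm/h.
Σ(I−φ)·Δt = d  ⇒  (25.1+22.2+24.1 − 3φ)·1 = 49.3
φ = (71.40 − 49.3/1) / 3 = 7.37 mm/h.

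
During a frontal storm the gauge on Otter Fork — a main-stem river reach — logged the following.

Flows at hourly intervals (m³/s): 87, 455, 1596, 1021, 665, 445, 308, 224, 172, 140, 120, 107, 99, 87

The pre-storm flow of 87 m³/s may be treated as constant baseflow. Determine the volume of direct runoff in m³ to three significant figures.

V ≈ 1.55 × 10^7 m³

Direct-runoff ordinates (Q − Q_b): 0.0, 368.0, 1509.0, 934.0, 578.0, 358.0, 221.0, 137.0, 85.0, 53.0, 33.0, 20.0, 12.0, 0.0 m³/s.
ΣQ_DR = 4308 m³/s.
With Δt = 1 h = 3600 s, V = ΣQ_DR · Δt = 4308 × 3600 = 1.55 × 10^7 m³.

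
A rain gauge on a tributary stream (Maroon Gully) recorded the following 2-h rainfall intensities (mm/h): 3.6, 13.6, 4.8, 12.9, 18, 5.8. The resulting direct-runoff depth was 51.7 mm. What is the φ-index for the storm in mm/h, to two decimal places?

Only the 3 blocks with intensity above φ contribute runoff: 13.6, 12.9, 18 mm/h.
Σ(I−φ)·Δt = d  ⇒  (13.6+12.9+18 − 3φ)·2 = 51.7
φ = (44.50 − 51.7/2) / 3 = 6.22 mm/h.

φ ≈ 6.22 mm/h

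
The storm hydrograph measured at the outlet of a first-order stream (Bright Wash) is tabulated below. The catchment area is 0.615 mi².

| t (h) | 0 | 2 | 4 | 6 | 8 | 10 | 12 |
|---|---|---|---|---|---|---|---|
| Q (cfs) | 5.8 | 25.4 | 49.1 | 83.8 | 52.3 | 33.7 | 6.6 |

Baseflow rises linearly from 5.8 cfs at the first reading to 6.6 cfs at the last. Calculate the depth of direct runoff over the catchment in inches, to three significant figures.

d ≈ 1.07 in

Direct runoff: 0.00, 19.47, 43.03, 77.60, 45.97, 27.23, 0.00 cfs; ΣQ_DR = 213.3 cfs.
V = ΣQ_DR · Δt = 213.3 × 7200 s = 1.536 × 10^6 ft³.
Over A = 0.615 mi², depth = V / A = 1.07 in.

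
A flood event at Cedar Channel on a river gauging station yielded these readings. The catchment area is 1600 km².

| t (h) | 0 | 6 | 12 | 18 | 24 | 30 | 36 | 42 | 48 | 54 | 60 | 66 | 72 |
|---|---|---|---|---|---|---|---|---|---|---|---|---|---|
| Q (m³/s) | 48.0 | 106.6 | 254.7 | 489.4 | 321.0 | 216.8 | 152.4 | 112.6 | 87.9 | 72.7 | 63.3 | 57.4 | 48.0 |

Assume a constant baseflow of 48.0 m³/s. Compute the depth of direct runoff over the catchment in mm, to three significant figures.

d ≈ 19.0 mm

Direct runoff: 0.0, 58.6, 206.7, 441.4, 273.0, 168.8, 104.4, 64.6, 39.9, 24.7, 15.3, 9.4, 0.0 m³/s; ΣQ_DR = 1407 m³/s.
V = ΣQ_DR · Δt = 1407 × 21600 s = 3.039 × 10^7 m³.
Over A = 1600 km², depth = V / A = 19.0 mm.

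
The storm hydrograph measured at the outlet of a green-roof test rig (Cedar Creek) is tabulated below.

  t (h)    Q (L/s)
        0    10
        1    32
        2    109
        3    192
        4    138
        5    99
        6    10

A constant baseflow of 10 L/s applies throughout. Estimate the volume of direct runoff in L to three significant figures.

Direct-runoff ordinates (Q − Q_b): 0.0, 22.0, 99.0, 182.0, 128.0, 89.0, 0.0 L/s.
ΣQ_DR = 520.0 L/s.
With Δt = 1 h = 3600 s, V = ΣQ_DR · Δt = 520.0 × 3600 = 1.87 × 10^6 L.

V ≈ 1.87 × 10^6 L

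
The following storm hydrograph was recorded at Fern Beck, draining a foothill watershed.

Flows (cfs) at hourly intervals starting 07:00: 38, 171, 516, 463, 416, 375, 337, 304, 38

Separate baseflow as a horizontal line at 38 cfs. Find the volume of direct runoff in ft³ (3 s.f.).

V ≈ 8.34 × 10^6 ft³

Direct-runoff ordinates (Q − Q_b): 0.0, 133.0, 478.0, 425.0, 378.0, 337.0, 299.0, 266.0, 0.0 cfs.
ΣQ_DR = 2316 cfs.
With Δt = 1 h = 3600 s, V = ΣQ_DR · Δt = 2316 × 3600 = 8.34 × 10^6 ft³.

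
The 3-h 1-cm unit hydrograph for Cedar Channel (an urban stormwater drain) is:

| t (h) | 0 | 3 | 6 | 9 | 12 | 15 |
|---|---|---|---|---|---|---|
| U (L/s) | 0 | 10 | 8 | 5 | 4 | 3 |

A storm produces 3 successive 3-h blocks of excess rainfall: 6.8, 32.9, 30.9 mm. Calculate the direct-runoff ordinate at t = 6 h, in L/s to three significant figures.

By discrete convolution, Q_j = Σ (P_i / 10 mm) · U_{j−i}.
At t = 6 h (j=2): Q = (6.8/10)·8 + (32.9/10)·10 + (30.9/10)·0 = 38.3 L/s.

Q ≈ 38.3 L/s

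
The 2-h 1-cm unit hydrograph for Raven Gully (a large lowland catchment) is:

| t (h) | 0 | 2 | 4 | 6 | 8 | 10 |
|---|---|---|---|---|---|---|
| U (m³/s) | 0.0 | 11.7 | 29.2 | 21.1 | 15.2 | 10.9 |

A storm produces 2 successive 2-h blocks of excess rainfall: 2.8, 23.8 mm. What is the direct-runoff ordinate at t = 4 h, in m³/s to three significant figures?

By discrete convolution, Q_j = Σ (P_i / 10 mm) · U_{j−i}.
At t = 4 h (j=2): Q = (2.8/10)·29.2 + (23.8/10)·11.7 = 36.0 m³/s.

Q ≈ 36.0 m³/s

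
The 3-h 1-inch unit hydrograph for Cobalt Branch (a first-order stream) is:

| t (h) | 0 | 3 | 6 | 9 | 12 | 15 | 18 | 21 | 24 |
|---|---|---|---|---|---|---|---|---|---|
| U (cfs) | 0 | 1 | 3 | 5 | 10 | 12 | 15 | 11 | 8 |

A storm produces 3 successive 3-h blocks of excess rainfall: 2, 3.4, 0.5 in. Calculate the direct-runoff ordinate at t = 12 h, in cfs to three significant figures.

Q ≈ 38.5 cfs

By discrete convolution, Q_j = Σ (P_i / 1 in) · U_{j−i}.
At t = 12 h (j=4): Q = (2/1)·10 + (3.4/1)·5 + (0.5/1)·3 = 38.5 cfs.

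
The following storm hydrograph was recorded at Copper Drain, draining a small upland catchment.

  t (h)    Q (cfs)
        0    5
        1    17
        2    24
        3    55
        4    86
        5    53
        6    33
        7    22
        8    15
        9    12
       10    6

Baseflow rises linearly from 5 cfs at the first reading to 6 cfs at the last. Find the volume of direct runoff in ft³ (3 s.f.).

V ≈ 9.63 × 10^5 ft³

Direct-runoff ordinates (Q − Q_b): 0.00, 11.90, 18.80, 49.70, 80.60, 47.50, 27.40, 16.30, 9.20, 6.10, 0.00 cfs.
ΣQ_DR = 267.5 cfs.
With Δt = 1 h = 3600 s, V = ΣQ_DR · Δt = 267.5 × 3600 = 9.63 × 10^5 ft³.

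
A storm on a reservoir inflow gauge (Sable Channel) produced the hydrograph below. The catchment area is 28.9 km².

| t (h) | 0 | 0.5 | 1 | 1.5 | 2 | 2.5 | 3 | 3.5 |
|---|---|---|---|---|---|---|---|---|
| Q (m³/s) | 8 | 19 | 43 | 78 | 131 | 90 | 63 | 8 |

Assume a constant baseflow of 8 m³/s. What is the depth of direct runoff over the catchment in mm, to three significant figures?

Direct runoff: 0.0, 11.0, 35.0, 70.0, 123.0, 82.0, 55.0, 0.0 m³/s; ΣQ_DR = 376.0 m³/s.
V = ΣQ_DR · Δt = 376.0 × 1800 s = 6.768 × 10^5 m³.
Over A = 28.9 km², depth = V / A = 23.4 mm.

d ≈ 23.4 mm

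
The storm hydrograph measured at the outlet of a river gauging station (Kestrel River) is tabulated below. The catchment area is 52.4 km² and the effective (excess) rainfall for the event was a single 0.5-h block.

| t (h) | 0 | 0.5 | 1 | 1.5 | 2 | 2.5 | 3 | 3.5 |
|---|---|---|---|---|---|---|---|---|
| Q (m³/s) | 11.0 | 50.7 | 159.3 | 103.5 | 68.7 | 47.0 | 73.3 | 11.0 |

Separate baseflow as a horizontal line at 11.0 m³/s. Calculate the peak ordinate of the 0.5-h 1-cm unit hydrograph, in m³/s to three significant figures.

Direct runoff: 0.0, 39.7, 148.3, 92.5, 57.7, 36.0, 62.3, 0.0 m³/s; ΣQ_DR = 436.5 m³/s, peak = 148.3 m³/s.
Runoff depth d = ΣQ_DR·Δt / A = 436.5 × 1800 / (52.4 km²) = 14.99 mm.
The 1-cm UH is the DRH scaled by (10 mm)/d, so U_p = 148.3 × 10/14.99 = 98.9 m³/s.

U_p ≈ 98.9 m³/s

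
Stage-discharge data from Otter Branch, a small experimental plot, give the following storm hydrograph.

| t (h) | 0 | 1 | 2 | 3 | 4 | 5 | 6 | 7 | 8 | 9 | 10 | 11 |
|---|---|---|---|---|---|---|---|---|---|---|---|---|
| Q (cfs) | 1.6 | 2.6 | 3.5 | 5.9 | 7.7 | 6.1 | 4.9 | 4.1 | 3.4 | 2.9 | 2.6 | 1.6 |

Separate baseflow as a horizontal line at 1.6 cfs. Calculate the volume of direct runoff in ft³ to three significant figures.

V ≈ 99700 ft³

Direct-runoff ordinates (Q − Q_b): 0.0, 1.0, 1.9, 4.3, 6.1, 4.5, 3.3, 2.5, 1.8, 1.3, 1.0, 0.0 cfs.
ΣQ_DR = 27.70 cfs.
With Δt = 1 h = 3600 s, V = ΣQ_DR · Δt = 27.70 × 3600 = 99700 ft³.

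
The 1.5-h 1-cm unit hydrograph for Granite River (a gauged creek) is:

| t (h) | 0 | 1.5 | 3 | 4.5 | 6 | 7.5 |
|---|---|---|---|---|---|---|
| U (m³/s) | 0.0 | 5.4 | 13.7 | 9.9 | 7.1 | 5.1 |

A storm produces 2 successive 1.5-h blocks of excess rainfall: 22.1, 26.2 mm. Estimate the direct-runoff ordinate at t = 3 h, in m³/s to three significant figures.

Q ≈ 44.4 m³/s

By discrete convolution, Q_j = Σ (P_i / 10 mm) · U_{j−i}.
At t = 3 h (j=2): Q = (22.1/10)·13.7 + (26.2/10)·5.4 = 44.4 m³/s.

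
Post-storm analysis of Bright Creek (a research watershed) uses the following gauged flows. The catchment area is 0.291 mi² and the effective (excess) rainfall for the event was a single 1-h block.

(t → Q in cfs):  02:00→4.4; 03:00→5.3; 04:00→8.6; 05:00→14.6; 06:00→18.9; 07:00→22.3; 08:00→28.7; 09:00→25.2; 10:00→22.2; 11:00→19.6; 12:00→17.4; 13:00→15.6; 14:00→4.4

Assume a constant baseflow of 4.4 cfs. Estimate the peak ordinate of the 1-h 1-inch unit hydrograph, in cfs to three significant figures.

Direct runoff: 0.0, 0.9, 4.2, 10.2, 14.5, 17.9, 24.3, 20.8, 17.8, 15.2, 13.0, 11.2, 0.0 cfs; ΣQ_DR = 150.0 cfs, peak = 24.3 cfs.
Runoff depth d = ΣQ_DR·Δt / A = 150.0 × 3600 / (0.291 mi²) = 0.7988 in.
The 1-inch UH is the DRH scaled by (1 in)/d, so U_p = 24.3 × 1/0.7988 = 30.4 cfs.

U_p ≈ 30.4 cfs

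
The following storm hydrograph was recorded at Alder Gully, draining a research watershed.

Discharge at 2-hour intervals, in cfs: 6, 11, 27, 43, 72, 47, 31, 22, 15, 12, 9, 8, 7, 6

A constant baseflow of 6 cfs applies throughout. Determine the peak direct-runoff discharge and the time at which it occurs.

Q_p = 66.0 cfs at t = 8 h

Subtracting baseflow gives direct-runoff ordinates: 0.0, 5.0, 21.0, 37.0, 66.0, 41.0, 25.0, 16.0, 9.0, 6.0, 3.0, 2.0, 1.0, 0.0 cfs.
The maximum is 66.0 cfs, occurring at the reading for t = 8 h.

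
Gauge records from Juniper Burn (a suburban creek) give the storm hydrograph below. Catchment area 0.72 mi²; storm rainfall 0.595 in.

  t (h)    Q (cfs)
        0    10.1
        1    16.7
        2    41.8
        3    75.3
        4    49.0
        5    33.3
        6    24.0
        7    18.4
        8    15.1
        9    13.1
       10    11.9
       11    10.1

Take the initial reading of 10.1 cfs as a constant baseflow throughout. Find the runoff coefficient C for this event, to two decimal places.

C ≈ 0.71

ΣQ_DR = 197.6 cfs; V = ΣQ_DR·Δt = 7.114 × 10^5 ft³.
Runoff depth d = V / A = 0.4253 in.
C = d / P = 0.4253 / 0.595 = 0.71.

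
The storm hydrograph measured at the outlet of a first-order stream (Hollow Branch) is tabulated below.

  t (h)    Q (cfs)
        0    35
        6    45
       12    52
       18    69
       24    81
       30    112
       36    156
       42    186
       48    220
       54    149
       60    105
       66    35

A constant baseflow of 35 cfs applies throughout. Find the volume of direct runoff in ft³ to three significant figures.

Direct-runoff ordinates (Q − Q_b): 0.0, 10.0, 17.0, 34.0, 46.0, 77.0, 121.0, 151.0, 185.0, 114.0, 70.0, 0.0 cfs.
ΣQ_DR = 825.0 cfs.
With Δt = 6 h = 21600 s, V = ΣQ_DR · Δt = 825.0 × 21600 = 1.78 × 10^7 ft³.

V ≈ 1.78 × 10^7 ft³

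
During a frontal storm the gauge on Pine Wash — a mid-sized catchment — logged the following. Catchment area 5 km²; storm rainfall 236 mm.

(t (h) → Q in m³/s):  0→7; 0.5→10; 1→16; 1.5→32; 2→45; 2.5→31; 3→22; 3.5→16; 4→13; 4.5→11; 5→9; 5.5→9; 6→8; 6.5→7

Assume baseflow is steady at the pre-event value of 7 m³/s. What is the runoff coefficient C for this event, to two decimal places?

C ≈ 0.21

ΣQ_DR = 138.0 m³/s; V = ΣQ_DR·Δt = 2.484 × 10^5 m³.
Runoff depth d = V / A = 49.68 mm.
C = d / P = 49.68 / 236 = 0.21.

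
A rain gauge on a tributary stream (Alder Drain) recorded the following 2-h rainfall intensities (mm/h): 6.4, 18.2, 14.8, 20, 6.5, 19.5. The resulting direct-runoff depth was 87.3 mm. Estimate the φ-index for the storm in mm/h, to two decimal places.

φ ≈ 7.21 mm/h

Only the 4 blocks with intensity above φ contribute runoff: 18.2, 14.8, 20, 19.5 mm/h.
Σ(I−φ)·Δt = d  ⇒  (18.2+14.8+20+19.5 − 4φ)·2 = 87.3
φ = (72.50 − 87.3/2) / 4 = 7.21 mm/h.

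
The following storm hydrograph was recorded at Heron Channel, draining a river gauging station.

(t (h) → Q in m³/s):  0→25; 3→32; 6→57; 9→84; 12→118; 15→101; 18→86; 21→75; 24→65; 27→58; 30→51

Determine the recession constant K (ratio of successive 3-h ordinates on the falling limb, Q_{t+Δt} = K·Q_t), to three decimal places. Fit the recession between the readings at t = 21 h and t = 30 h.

Using the recession-limb readings at t = 21 h and t = 30 h: Q falls from 75 to 51 m³/s over 3 intervals.
K = (Q₂/Q₁)^(1/3) = (51/75)^(1/3) = 0.879.

K ≈ 0.879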